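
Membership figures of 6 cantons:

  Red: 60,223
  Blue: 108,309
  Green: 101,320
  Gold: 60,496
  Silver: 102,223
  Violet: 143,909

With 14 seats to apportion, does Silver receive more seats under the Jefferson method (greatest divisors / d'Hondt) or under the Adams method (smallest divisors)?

Jefferson

Jefferson: Red 1, Blue 3, Green 2, Gold 1, Silver 3, Violet 4.
Adams: Red 2, Blue 3, Green 2, Gold 2, Silver 2, Violet 3.
Silver gets 3 under Jefferson and 2 under Adams.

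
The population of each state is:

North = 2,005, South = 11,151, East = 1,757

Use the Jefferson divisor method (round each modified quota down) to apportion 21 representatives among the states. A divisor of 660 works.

With modified divisor 660: modified quotas North 3.038, South 16.895, East 2.662.
Rounding down: North 3, South 16, East 2 (total 21).

North 3, South 16, East 2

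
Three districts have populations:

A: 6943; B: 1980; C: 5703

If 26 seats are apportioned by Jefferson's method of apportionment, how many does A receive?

13

Standard divisor 14626/26 ≈ 562.538; standard quotas: A 12.342, B 3.520, C 10.138.
Rounding down gives 12, 3, 10 = 25 seats, so the divisor must be adjusted.
With modified divisor 530: modified quotas A 13.100, B 3.736, C 10.760.
Rounding down: A 13, B 3, C 10 (total 26).
A receives 13.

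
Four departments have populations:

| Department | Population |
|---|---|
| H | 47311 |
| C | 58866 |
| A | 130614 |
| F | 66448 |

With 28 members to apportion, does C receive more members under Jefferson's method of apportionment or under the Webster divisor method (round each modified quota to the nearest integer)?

Webster

Jefferson: H 4, C 5, A 13, F 6.
Webster: H 4, C 6, A 12, F 6.
C gets 5 under Jefferson and 6 under Webster.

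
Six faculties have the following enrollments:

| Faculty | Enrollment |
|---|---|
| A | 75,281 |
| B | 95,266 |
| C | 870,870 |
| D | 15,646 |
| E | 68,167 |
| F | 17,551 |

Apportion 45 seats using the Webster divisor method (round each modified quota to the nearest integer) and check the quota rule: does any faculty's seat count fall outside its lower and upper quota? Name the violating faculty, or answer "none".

C

Standard quotas: A 2.964, B 3.751, C 34.293, D 0.616, E 2.684, F 0.691.
Webster allocation: A 3, B 4, C 33, D 1, E 3, F 1.
C has quota 34.293 (lower 34, upper 35) but receives 33 — outside the quota interval.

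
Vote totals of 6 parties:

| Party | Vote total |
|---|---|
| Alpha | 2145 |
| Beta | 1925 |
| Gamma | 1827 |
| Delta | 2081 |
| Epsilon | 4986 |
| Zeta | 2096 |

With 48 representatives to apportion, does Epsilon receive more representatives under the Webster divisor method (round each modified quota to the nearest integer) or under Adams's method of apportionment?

Webster: Alpha 7, Beta 6, Gamma 6, Delta 6, Epsilon 16, Zeta 7.
Adams: Alpha 7, Beta 6, Gamma 6, Delta 7, Epsilon 15, Zeta 7.
Epsilon gets 16 under Webster and 15 under Adams.

Webster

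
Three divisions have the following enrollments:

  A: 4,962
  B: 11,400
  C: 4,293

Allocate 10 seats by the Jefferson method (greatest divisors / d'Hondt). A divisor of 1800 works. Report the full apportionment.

A: 2, B: 6, C: 2

With modified divisor 1800: modified quotas A 2.757, B 6.333, C 2.385.
Rounding down: A 2, B 6, C 2 (total 10).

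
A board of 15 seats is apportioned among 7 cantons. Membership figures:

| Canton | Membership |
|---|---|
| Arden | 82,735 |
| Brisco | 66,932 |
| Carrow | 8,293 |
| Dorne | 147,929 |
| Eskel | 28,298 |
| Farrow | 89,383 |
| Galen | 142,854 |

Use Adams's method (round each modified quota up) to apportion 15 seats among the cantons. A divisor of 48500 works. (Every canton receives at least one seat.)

With modified divisor 48500: modified quotas Arden 1.706, Brisco 1.380, Carrow 0.171, Dorne 3.050, Eskel 0.583, Farrow 1.843, Galen 2.945.
Rounding up: Arden 2, Brisco 2, Carrow 1, Dorne 4, Eskel 1, Farrow 2, Galen 3 (total 15).

Arden=2, Brisco=2, Carrow=1, Dorne=4, Eskel=1, Farrow=2, Galen=3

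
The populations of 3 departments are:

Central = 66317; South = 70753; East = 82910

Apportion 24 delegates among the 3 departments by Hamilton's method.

Total 219980; standard divisor 219980/24 ≈ 9165.833.
Standard quotas: Central 7.2352, South 7.7192, East 9.0455.
Lower quotas: Central 7, South 7, East 9 (sum 23, leaving 1 seat).
Remainders in descending order: South 0.7192, Central 0.2352, East 0.0455.
Largest remainder: South receives the extra seat.

Central: 7; South: 8; East: 9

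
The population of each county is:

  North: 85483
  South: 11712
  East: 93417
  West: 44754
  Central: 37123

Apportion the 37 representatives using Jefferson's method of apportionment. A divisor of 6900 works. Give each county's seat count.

North 12, South 1, East 13, West 6, Central 5

With modified divisor 6900: modified quotas North 12.389, South 1.697, East 13.539, West 6.486, Central 5.380.
Rounding down: North 12, South 1, East 13, West 6, Central 5 (total 37).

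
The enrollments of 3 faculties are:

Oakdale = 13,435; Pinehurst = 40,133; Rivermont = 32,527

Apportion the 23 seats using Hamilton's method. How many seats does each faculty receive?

Oakdale 3, Pinehurst 11, Rivermont 9

The standard divisor is 86095/23 ≈ 3743.261.
Standard quotas: Oakdale 3.5891, Pinehurst 10.7214, Rivermont 8.6895.
Lower quotas: Oakdale 3, Pinehurst 10, Rivermont 8 (sum 21, leaving 2 seats).
Remainders in descending order: Pinehurst 0.7214, Rivermont 0.6895, Oakdale 0.5891.
The surplus seats go to Pinehurst, Rivermont.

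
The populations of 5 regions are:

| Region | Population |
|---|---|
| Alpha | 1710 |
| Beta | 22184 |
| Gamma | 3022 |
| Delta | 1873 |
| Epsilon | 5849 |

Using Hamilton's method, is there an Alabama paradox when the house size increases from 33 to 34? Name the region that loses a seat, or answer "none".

Alpha

At 33 seats: Alpha 2, Beta 21, Gamma 3, Delta 2, Epsilon 5.
At 34 seats: Alpha 1, Beta 22, Gamma 3, Delta 2, Epsilon 6.
Alpha drops from 2 to 1.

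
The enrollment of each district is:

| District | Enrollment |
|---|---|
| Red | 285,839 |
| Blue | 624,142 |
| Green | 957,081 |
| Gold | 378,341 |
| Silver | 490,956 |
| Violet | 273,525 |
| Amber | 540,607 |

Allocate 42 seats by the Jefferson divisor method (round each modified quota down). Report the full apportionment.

Standard divisor 3550491/42 ≈ 84535.5; standard quotas: Red 3.381, Blue 7.383, Green 11.322, Gold 4.476, Silver 5.808, Violet 3.236, Amber 6.395.
Rounding down gives 3, 7, 11, 4, 5, 3, 6 = 39 seats, so the divisor must be adjusted.
With modified divisor 77600: modified quotas Red 3.683, Blue 8.043, Green 12.334, Gold 4.876, Silver 6.327, Violet 3.525, Amber 6.967.
Rounding down: Red 3, Blue 8, Green 12, Gold 4, Silver 6, Violet 3, Amber 6 (total 42).

Red=3; Blue=8; Green=12; Gold=4; Silver=6; Violet=3; Amber=6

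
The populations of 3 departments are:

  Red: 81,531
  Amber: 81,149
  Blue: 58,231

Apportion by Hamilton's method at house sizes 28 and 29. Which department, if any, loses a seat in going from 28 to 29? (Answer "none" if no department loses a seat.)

At 28 seats: Red 10, Amber 10, Blue 8.
At 29 seats: Red 11, Amber 11, Blue 7.
Blue drops from 8 to 7.

Blue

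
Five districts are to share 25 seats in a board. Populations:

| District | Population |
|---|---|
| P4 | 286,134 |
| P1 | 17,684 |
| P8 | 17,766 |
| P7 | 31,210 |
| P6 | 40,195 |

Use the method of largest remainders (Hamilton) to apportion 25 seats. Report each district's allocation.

Total 392989; standard divisor 392989/25 ≈ 15719.56.
Standard quotas: P4 18.2024, P1 1.1250, P8 1.1302, P7 1.9854, P6 2.5570.
Lower quotas: P4 18, P1 1, P8 1, P7 1, P6 2 (sum 23, leaving 2 seats).
Remainders in descending order: P7 0.9854, P6 0.5570, P4 0.2024, P8 0.1302, P1 0.1250.
Largest remainders: P7, P6 receive the extra seats.

P4 18, P1 1, P8 1, P7 2, P6 3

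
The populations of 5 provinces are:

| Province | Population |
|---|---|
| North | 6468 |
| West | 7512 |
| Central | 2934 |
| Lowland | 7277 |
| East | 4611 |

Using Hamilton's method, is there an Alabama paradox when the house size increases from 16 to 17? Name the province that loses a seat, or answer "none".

none

At 16 seats: North 4, West 4, Central 2, Lowland 4, East 2.
At 17 seats: North 4, West 4, Central 2, Lowland 4, East 3.
No province's allocation decreased.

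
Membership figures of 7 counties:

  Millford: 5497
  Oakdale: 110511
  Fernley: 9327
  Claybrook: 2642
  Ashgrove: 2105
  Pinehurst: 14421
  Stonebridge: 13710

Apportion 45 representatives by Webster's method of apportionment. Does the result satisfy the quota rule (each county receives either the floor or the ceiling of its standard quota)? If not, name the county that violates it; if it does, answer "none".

Oakdale

Standard quotas: Millford 1.563, Oakdale 31.432, Fernley 2.653, Claybrook 0.751, Ashgrove 0.599, Pinehurst 4.102, Stonebridge 3.899.
Webster allocation: Millford 2, Oakdale 30, Fernley 3, Claybrook 1, Ashgrove 1, Pinehurst 4, Stonebridge 4.
Oakdale has quota 31.432 (lower 31, upper 32) but receives 30 — outside the quota interval.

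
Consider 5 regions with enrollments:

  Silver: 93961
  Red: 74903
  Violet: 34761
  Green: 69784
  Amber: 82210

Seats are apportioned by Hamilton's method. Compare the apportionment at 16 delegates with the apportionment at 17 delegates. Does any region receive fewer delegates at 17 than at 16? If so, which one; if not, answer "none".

At 16 seats: Silver 4, Red 3, Violet 2, Green 3, Amber 4.
At 17 seats: Silver 4, Red 4, Violet 2, Green 3, Amber 4.
No region's allocation decreased.

none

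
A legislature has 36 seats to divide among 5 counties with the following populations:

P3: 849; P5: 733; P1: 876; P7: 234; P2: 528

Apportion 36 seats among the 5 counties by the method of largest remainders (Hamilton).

P3: 9, P5: 8, P1: 10, P7: 3, P2: 6

Total 3220; standard divisor 3220/36 ≈ 89.444.
Standard quotas: P3 9.492, P5 8.195, P1 9.794, P7 2.616, P2 5.903.
Lower quotas: P3 9, P5 8, P1 9, P7 2, P2 5 (sum 33, leaving 3 seats).
Remainders in descending order: P2 0.903, P1 0.794, P7 0.616, P3 0.492, P5 0.195.
The surplus seats go to P2, P1, P7.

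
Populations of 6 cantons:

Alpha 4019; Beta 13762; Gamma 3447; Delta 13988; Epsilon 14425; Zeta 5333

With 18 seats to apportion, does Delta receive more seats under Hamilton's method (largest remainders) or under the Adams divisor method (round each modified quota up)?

Hamilton: Alpha 1, Beta 4, Gamma 1, Delta 5, Epsilon 5, Zeta 2.
Adams: Alpha 2, Beta 4, Gamma 1, Delta 4, Epsilon 5, Zeta 2.
Delta gets 5 under Hamilton and 4 under Adams.

Hamilton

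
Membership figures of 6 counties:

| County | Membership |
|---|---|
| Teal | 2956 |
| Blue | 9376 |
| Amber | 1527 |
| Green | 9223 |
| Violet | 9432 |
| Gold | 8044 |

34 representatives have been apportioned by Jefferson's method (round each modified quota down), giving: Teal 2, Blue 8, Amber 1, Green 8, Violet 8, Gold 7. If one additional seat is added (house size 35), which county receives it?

Violet

Priority for the next seat is population ÷ (current seats + 1).
Priorities: Teal 985.333, Blue 1041.778, Amber 763.500, Green 1024.778, Violet 1048.000, Gold 1005.500.
Highest priority: Violet.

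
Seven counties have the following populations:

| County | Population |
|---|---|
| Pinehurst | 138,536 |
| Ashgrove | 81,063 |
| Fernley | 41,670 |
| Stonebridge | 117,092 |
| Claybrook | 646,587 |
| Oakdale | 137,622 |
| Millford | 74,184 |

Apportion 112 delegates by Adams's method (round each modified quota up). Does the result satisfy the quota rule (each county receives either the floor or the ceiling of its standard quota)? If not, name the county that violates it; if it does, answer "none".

Claybrook

Standard quotas: Pinehurst 12.546, Ashgrove 7.341, Fernley 3.774, Stonebridge 10.604, Claybrook 58.555, Oakdale 12.463, Millford 6.718.
Adams allocation: Pinehurst 13, Ashgrove 8, Fernley 4, Stonebridge 11, Claybrook 57, Oakdale 12, Millford 7.
Claybrook has quota 58.555 (lower 58, upper 59) but receives 57 — outside the quota interval.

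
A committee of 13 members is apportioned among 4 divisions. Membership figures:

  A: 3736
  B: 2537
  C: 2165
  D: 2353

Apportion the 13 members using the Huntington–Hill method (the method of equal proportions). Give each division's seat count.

A 4; B 3; C 3; D 3

With divisor 860: modified quotas A 4.344, B 2.950, C 2.517, D 2.736.
Geometric-mean thresholds: A √(4·5)=4.472, B √(2·3)=2.449, C √(2·3)=2.449, D √(2·3)=2.449.
Each quota rounded against its threshold gives A 4, B 3, C 3, D 3 (total 13).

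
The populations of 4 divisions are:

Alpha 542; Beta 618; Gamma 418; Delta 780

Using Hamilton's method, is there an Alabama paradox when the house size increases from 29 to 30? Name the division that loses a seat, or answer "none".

At 29 seats: Alpha 7, Beta 8, Gamma 5, Delta 9.
At 30 seats: Alpha 7, Beta 8, Gamma 5, Delta 10.
No division's allocation decreased.

none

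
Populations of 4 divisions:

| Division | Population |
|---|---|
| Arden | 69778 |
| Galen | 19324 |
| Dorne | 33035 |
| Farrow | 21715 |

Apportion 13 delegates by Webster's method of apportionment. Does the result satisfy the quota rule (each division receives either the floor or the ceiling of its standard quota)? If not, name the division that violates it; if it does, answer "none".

none

Standard quotas: Arden 6.306, Galen 1.746, Dorne 2.985, Farrow 1.962.
Webster allocation: Arden 6, Galen 2, Dorne 3, Farrow 2.
Every allocation lies between the lower and upper quota.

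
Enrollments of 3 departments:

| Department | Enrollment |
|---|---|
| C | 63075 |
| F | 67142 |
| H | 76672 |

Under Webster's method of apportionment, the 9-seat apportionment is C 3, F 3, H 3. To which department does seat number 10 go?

Priority for the next seat is population ÷ (current seats + 0.5).
Priorities: C 18021.429, F 19183.429, H 21906.286.
Highest priority: H.

H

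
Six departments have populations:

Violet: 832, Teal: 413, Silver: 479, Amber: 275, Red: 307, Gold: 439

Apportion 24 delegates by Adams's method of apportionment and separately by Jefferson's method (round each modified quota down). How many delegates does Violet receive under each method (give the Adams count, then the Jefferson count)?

7 and 8

Adams: Violet 7, Teal 4, Silver 4, Amber 2, Red 3, Gold 4.
Jefferson: Violet 8, Teal 4, Silver 4, Amber 2, Red 2, Gold 4.
Violet gets 7 under Adams and 8 under Jefferson.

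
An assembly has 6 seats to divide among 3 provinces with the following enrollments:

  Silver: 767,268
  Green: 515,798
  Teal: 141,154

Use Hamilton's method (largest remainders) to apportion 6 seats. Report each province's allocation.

The standard divisor is 1424220/6 = 237370.
Standard quotas: Silver 3.2324, Green 2.1730, Teal 0.5947.
Lower quotas: Silver 3, Green 2, Teal 0 (sum 5, leaving 1 seat).
Remainders in descending order: Teal 0.5947, Silver 0.2324, Green 0.1730.
Largest remainder: Teal receives the extra seat.

Silver 3, Green 2, Teal 1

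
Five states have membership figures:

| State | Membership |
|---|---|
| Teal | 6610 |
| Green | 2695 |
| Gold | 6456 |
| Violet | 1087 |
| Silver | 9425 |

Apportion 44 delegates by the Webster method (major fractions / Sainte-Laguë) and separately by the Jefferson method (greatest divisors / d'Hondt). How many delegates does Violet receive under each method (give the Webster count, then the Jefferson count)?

2 and 1

Webster: Teal 11, Green 4, Gold 11, Violet 2, Silver 16.
Jefferson: Teal 11, Green 4, Gold 11, Violet 1, Silver 17.
Violet gets 2 under Webster and 1 under Jefferson.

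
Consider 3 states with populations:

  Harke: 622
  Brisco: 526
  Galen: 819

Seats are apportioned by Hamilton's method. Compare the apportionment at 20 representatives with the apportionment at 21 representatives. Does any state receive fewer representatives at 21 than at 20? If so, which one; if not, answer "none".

Brisco

At 20 seats: Harke 6, Brisco 6, Galen 8.
At 21 seats: Harke 7, Brisco 5, Galen 9.
Brisco drops from 6 to 5.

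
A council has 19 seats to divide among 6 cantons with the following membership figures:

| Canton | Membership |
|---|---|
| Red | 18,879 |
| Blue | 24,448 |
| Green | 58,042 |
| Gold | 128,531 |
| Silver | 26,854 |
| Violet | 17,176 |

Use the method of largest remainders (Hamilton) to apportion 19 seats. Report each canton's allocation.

The standard divisor is 273930/19 ≈ 14417.368.
Standard quotas: Red 1.3095, Blue 1.6957, Green 4.0258, Gold 8.9150, Silver 1.8626, Violet 1.1913.
Lower quotas: Red 1, Blue 1, Green 4, Gold 8, Silver 1, Violet 1 (sum 16, leaving 3 seats).
Remainders in descending order: Gold 0.9150, Silver 0.8626, Blue 0.6957, Red 0.3095, Violet 0.1913, Green 0.0258.
Largest remainders: Gold, Silver, Blue receive the extra seats.

Red=1; Blue=2; Green=4; Gold=9; Silver=2; Violet=1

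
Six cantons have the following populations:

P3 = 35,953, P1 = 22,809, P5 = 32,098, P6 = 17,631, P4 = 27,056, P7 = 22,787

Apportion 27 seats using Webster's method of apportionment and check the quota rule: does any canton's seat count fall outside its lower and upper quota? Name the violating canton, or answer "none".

none

Standard quotas: P3 6.131, P1 3.890, P5 5.474, P6 3.007, P4 4.614, P7 3.886.
Webster allocation: P3 6, P1 4, P5 5, P6 3, P4 5, P7 4.
Every allocation lies between the lower and upper quota.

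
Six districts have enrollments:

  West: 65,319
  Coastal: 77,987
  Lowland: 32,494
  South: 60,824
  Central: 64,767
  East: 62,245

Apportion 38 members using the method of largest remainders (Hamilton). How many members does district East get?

Total 363636; standard divisor 363636/38 ≈ 9569.368.
Standard quotas: West 6.8258, Coastal 8.1496, Lowland 3.3956, South 6.3561, Central 6.7682, East 6.5046.
Lower quotas: West 6, Coastal 8, Lowland 3, South 6, Central 6, East 6 (sum 35, leaving 3 seats).
Remainders in descending order: West 0.8258, Central 0.7682, East 0.5046, Lowland 0.3956, South 0.3561, Coastal 0.1496.
Largest remainders: West, Central, East receive the extra seats.
East receives 7.

7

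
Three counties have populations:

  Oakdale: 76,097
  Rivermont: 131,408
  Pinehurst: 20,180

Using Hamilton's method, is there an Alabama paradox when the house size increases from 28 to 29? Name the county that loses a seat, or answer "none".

Pinehurst

At 28 seats: Oakdale 9, Rivermont 16, Pinehurst 3.
At 29 seats: Oakdale 10, Rivermont 17, Pinehurst 2.
Pinehurst drops from 3 to 2.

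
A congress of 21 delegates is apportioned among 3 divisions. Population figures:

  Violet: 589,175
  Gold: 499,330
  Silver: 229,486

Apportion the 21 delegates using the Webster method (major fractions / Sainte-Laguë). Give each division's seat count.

Violet 9, Gold 8, Silver 4

Standard divisor 1317991/21 ≈ 62761.476; standard quotas: Violet 9.388, Gold 7.956, Silver 3.656.
Rounding to the nearest integer gives Violet 9, Gold 8, Silver 4 — total 21, matching the house size, so no adjustment is needed.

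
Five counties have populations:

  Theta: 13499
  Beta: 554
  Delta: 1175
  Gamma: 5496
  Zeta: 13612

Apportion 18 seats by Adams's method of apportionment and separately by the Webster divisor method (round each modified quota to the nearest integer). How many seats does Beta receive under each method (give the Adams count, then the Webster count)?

1 and 0

Adams: Theta 6, Beta 1, Delta 1, Gamma 3, Zeta 7.
Webster: Theta 7, Beta 0, Delta 1, Gamma 3, Zeta 7.
Beta gets 1 under Adams and 0 under Webster.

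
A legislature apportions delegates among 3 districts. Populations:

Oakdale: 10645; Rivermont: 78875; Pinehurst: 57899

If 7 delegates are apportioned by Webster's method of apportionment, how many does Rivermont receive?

4

Standard divisor 147419/7 ≈ 21059.857; standard quotas: Oakdale 0.505, Rivermont 3.745, Pinehurst 2.749.
Rounding to the nearest integer gives 1, 4, 3 = 8 seats, so the divisor must be adjusted.
With modified divisor 22286.6: modified quotas Oakdale 0.478, Rivermont 3.539, Pinehurst 2.598.
Rounding to the nearest integer: Oakdale 0, Rivermont 4, Pinehurst 3 (total 7).
Rivermont receives 4.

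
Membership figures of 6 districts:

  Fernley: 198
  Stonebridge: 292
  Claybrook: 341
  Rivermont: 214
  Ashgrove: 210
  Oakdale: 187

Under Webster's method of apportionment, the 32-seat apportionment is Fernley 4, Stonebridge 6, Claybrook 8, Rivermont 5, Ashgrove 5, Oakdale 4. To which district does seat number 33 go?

Stonebridge

Priority for the next seat is population ÷ (current seats + 0.5).
Priorities: Fernley 44.000, Stonebridge 44.923, Claybrook 40.118, Rivermont 38.909, Ashgrove 38.182, Oakdale 41.556.
Highest priority: Stonebridge.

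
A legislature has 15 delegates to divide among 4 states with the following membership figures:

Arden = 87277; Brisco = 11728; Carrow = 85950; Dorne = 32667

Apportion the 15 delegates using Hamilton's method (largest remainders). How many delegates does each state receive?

Arden 6, Brisco 1, Carrow 6, Dorne 2

The standard divisor is 217622/15 ≈ 14508.133.
Standard quotas: Arden 6.0157, Brisco 0.8084, Carrow 5.9243, Dorne 2.2516.
Lower quotas: Arden 6, Brisco 0, Carrow 5, Dorne 2 (sum 13, leaving 2 seats).
Remainders in descending order: Carrow 0.9243, Brisco 0.8084, Dorne 0.2516, Arden 0.0157.
The surplus seats go to Carrow, Brisco.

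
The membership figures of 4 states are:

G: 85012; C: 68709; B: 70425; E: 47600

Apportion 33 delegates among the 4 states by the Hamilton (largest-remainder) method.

Total 271746; standard divisor 271746/33 ≈ 8234.727.
Standard quotas: G 10.3236, C 8.3438, B 8.5522, E 5.7804.
Lower quotas: G 10, C 8, B 8, E 5 (sum 31, leaving 2 seats).
Remainders in descending order: E 0.7804, B 0.5522, C 0.3438, G 0.3236.
The surplus seats go to E, B.

G=10, C=8, B=9, E=6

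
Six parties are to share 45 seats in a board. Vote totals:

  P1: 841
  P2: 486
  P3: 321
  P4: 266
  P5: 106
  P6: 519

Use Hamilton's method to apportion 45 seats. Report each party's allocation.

P1 15; P2 8; P3 6; P4 5; P5 2; P6 9

The standard divisor is 2539/45 ≈ 56.422.
Standard quotas: P1 14.905, P2 8.614, P3 5.689, P4 4.714, P5 1.879, P6 9.199.
Lower quotas: P1 14, P2 8, P3 5, P4 4, P5 1, P6 9 (sum 41, leaving 4 seats).
Remainders in descending order: P1 0.905, P5 0.879, P4 0.714, P3 0.689, P2 0.614, P6 0.199.
The surplus seats go to P1, P5, P4, P3.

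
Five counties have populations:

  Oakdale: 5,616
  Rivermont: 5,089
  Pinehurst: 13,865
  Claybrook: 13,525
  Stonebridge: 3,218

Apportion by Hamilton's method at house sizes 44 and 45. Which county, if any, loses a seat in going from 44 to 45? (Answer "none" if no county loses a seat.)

Stonebridge

At 44 seats: Oakdale 6, Rivermont 5, Pinehurst 15, Claybrook 14, Stonebridge 4.
At 45 seats: Oakdale 6, Rivermont 6, Pinehurst 15, Claybrook 15, Stonebridge 3.
Stonebridge drops from 4 to 3.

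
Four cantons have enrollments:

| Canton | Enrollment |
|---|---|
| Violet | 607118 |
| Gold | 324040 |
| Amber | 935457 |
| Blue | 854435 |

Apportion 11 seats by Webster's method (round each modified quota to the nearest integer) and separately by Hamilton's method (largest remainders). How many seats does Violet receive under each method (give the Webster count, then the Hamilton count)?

Webster: Violet 2, Gold 1, Amber 4, Blue 4.
Hamilton: Violet 3, Gold 1, Amber 4, Blue 3.
Violet gets 2 under Webster and 3 under Hamilton.

2 and 3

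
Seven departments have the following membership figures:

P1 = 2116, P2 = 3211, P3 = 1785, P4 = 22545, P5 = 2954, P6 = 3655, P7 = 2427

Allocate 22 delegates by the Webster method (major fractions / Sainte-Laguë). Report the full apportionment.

Standard divisor 38693/22 ≈ 1758.773; standard quotas: P1 1.203, P2 1.826, P3 1.015, P4 12.819, P5 1.680, P6 2.078, P7 1.380.
Rounding to the nearest integer gives P1 1, P2 2, P3 1, P4 13, P5 2, P6 2, P7 1 — total 22, matching the house size, so no adjustment is needed.

P1 1, P2 2, P3 1, P4 13, P5 2, P6 2, P7 1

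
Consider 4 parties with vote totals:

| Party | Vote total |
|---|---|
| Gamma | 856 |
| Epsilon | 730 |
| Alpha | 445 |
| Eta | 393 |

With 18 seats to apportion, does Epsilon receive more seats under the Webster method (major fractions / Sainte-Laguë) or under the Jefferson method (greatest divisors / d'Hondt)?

Webster

Webster: Gamma 6, Epsilon 6, Alpha 3, Eta 3.
Jefferson: Gamma 7, Epsilon 5, Alpha 3, Eta 3.
Epsilon gets 6 under Webster and 5 under Jefferson.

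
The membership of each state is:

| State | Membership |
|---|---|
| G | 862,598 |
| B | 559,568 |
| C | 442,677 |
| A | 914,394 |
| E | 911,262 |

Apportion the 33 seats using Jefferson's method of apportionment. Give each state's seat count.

G 8, B 5, C 4, A 8, E 8

Standard divisor 3690499/33 ≈ 111833.303; standard quotas: G 7.713, B 5.004, C 3.958, A 8.176, E 8.148.
Rounding down gives 7, 5, 3, 8, 8 = 31 seats, so the divisor must be adjusted.
With modified divisor 104700: modified quotas G 8.239, B 5.344, C 4.228, A 8.733, E 8.704.
Rounding down: G 8, B 5, C 4, A 8, E 8 (total 33).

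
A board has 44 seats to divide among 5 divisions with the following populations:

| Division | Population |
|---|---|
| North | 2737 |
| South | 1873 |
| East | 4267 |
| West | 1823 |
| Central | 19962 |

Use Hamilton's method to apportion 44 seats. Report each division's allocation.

The standard divisor is 30662/44 ≈ 696.864.
Standard quotas: North 3.9276, South 2.6878, East 6.1231, West 2.6160, Central 28.6455.
Lower quotas: North 3, South 2, East 6, West 2, Central 28 (sum 41, leaving 3 seats).
Remainders in descending order: North 0.9276, South 0.6878, Central 0.6455, West 0.6160, East 0.1231.
Largest remainders: North, South, Central receive the extra seats.

North: 4, South: 3, East: 6, West: 2, Central: 29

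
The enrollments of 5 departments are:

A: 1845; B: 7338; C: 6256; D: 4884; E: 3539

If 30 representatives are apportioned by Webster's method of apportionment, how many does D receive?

Standard divisor 23862/30 ≈ 795.4; standard quotas: A 2.320, B 9.226, C 7.865, D 6.140, E 4.449.
Rounding to the nearest integer gives 2, 9, 8, 6, 4 = 29 seats, so the divisor must be adjusted.
With modified divisor 780: modified quotas A 2.365, B 9.408, C 8.021, D 6.262, E 4.537.
Rounding to the nearest integer: A 2, B 9, C 8, D 6, E 5 (total 30).
D receives 6.

6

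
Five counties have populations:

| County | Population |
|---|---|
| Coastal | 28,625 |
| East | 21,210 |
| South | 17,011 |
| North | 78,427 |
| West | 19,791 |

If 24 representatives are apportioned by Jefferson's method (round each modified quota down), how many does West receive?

3

Standard divisor 165064/24 ≈ 6877.667; standard quotas: Coastal 4.162, East 3.084, South 2.473, North 11.403, West 2.878.
Rounding down gives 4, 3, 2, 11, 2 = 22 seats, so the divisor must be adjusted.
With modified divisor 6300: modified quotas Coastal 4.544, East 3.367, South 2.700, North 12.449, West 3.141.
Rounding down: Coastal 4, East 3, South 2, North 12, West 3 (total 24).
West receives 3.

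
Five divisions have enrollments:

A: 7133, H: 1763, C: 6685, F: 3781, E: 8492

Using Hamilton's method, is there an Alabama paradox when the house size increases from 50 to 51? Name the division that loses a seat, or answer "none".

none

At 50 seats: A 13, H 3, C 12, F 7, E 15.
At 51 seats: A 13, H 3, C 12, F 7, E 16.
No division's allocation decreased.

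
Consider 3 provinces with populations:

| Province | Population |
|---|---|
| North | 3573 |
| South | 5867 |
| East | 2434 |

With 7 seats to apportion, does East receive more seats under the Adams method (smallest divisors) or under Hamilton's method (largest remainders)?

Adams

Adams: North 2, South 3, East 2.
Hamilton: North 2, South 4, East 1.
East gets 2 under Adams and 1 under Hamilton.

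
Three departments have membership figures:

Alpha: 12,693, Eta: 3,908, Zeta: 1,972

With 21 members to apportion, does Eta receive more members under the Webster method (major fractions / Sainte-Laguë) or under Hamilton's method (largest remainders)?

Webster: Alpha 15, Eta 4, Zeta 2.
Hamilton: Alpha 14, Eta 5, Zeta 2.
Eta gets 4 under Webster and 5 under Hamilton.

Hamilton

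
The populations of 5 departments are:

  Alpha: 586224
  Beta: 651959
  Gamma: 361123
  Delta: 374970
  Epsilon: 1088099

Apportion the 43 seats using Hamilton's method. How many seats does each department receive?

The standard divisor is 3062375/43 ≈ 71218.023.
Standard quotas: Alpha 8.2314, Beta 9.1544, Gamma 5.0707, Delta 5.2651, Epsilon 15.2784.
Lower quotas: Alpha 8, Beta 9, Gamma 5, Delta 5, Epsilon 15 (sum 42, leaving 1 seat).
Remainders in descending order: Epsilon 0.2784, Delta 0.2651, Alpha 0.2314, Beta 0.1544, Gamma 0.0707.
Largest remainder: Epsilon receives the extra seat.

Alpha 8; Beta 9; Gamma 5; Delta 5; Epsilon 16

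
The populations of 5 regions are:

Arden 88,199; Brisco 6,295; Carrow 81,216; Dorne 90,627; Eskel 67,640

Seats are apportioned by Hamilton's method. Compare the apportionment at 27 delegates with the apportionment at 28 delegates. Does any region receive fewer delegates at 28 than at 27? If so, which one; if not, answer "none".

Brisco

At 27 seats: Arden 7, Brisco 1, Carrow 7, Dorne 7, Eskel 5.
At 28 seats: Arden 7, Brisco 0, Carrow 7, Dorne 8, Eskel 6.
Brisco drops from 1 to 0.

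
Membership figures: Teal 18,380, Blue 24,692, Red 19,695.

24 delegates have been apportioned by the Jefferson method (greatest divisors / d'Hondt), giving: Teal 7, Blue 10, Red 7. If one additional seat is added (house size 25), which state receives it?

Priority for the next seat is population ÷ (current seats + 1).
Priorities: Teal 2297.500, Blue 2244.727, Red 2461.875.
Highest priority: Red.

Red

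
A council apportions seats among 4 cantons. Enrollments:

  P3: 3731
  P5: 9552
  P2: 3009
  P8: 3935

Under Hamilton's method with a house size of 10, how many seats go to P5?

5

Total 20227; standard divisor 20227/10 ≈ 2022.7.
Standard quotas: P3 1.8446, P5 4.7224, P2 1.4876, P8 1.9454.
Lower quotas: P3 1, P5 4, P2 1, P8 1 (sum 7, leaving 3 seats).
Remainders in descending order: P8 0.9454, P3 0.8446, P5 0.7224, P2 0.4876.
Largest remainders: P8, P3, P5 receive the extra seats.
P5 receives 5.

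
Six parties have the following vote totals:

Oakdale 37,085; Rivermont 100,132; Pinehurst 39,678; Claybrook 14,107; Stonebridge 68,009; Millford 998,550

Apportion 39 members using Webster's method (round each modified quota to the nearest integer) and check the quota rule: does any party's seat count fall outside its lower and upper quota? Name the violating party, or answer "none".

Millford

Standard quotas: Oakdale 1.150, Rivermont 3.105, Pinehurst 1.231, Claybrook 0.437, Stonebridge 2.109, Millford 30.967.
Webster allocation: Oakdale 1, Rivermont 3, Pinehurst 1, Claybrook 0, Stonebridge 2, Millford 32.
Millford has quota 30.967 (lower 30, upper 31) but receives 32 — outside the quota interval.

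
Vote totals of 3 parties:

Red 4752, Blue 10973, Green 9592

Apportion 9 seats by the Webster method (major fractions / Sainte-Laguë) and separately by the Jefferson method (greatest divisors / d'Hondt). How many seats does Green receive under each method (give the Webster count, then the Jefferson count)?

Webster: Red 2, Blue 4, Green 3.
Jefferson: Red 1, Blue 4, Green 4.
Green gets 3 under Webster and 4 under Jefferson.

3 and 4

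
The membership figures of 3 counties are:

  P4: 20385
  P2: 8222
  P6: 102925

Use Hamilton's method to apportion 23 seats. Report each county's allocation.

P4: 4, P2: 1, P6: 18

Total 131532; standard divisor 131532/23 ≈ 5718.783.
Standard quotas: P4 3.5646, P2 1.4377, P6 17.9977.
Lower quotas: P4 3, P2 1, P6 17 (sum 21, leaving 2 seats).
Remainders in descending order: P6 0.9977, P4 0.5646, P2 0.4377.
The surplus seats go to P6, P4.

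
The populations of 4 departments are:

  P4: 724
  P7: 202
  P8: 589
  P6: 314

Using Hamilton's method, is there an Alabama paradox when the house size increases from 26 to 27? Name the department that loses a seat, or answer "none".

At 26 seats: P4 10, P7 3, P8 8, P6 5.
At 27 seats: P4 11, P7 3, P8 9, P6 4.
P6 drops from 5 to 4.

P6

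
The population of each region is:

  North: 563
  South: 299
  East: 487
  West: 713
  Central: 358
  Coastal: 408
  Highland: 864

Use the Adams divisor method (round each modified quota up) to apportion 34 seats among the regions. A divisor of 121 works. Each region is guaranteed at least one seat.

With modified divisor 121: modified quotas North 4.653, South 2.471, East 4.025, West 5.893, Central 2.959, Coastal 3.372, Highland 7.140.
Rounding up: North 5, South 3, East 5, West 6, Central 3, Coastal 4, Highland 8 (total 34).

North 5, South 3, East 5, West 6, Central 3, Coastal 4, Highland 8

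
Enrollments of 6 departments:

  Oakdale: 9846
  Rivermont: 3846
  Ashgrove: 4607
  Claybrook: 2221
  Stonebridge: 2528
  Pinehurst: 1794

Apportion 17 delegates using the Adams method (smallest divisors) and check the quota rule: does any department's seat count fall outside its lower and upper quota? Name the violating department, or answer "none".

Standard quotas: Oakdale 6.738, Rivermont 2.632, Ashgrove 3.153, Claybrook 1.520, Stonebridge 1.730, Pinehurst 1.228.
Adams allocation: Oakdale 6, Rivermont 3, Ashgrove 3, Claybrook 2, Stonebridge 2, Pinehurst 1.
Every allocation lies between the lower and upper quota.

none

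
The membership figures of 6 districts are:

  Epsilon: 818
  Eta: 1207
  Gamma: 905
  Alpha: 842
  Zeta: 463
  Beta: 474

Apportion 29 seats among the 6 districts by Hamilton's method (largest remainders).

Epsilon 5, Eta 7, Gamma 6, Alpha 5, Zeta 3, Beta 3

Standard divisor: 4709 ÷ 29 ≈ 162.379.
Standard quotas: Epsilon 5.038, Eta 7.433, Gamma 5.573, Alpha 5.185, Zeta 2.851, Beta 2.919.
Lower quotas: Epsilon 5, Eta 7, Gamma 5, Alpha 5, Zeta 2, Beta 2 (sum 26, leaving 3 seats).
Remainders in descending order: Beta 0.919, Zeta 0.851, Gamma 0.573, Eta 0.433, Alpha 0.185, Epsilon 0.038.
Largest remainders: Beta, Zeta, Gamma receive the extra seats.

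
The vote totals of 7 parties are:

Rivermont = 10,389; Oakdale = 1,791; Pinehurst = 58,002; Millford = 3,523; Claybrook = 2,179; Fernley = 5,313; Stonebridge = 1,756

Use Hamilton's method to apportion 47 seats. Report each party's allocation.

Rivermont 6, Oakdale 1, Pinehurst 33, Millford 2, Claybrook 1, Fernley 3, Stonebridge 1

The standard divisor is 82953/47 ≈ 1764.957.
Standard quotas: Rivermont 5.8863, Oakdale 1.0148, Pinehurst 32.8631, Millford 1.9961, Claybrook 1.2346, Fernley 3.0103, Stonebridge 0.9949.
Lower quotas: Rivermont 5, Oakdale 1, Pinehurst 32, Millford 1, Claybrook 1, Fernley 3, Stonebridge 0 (sum 43, leaving 4 seats).
Remainders in descending order: Millford 0.9961, Stonebridge 0.9949, Rivermont 0.8863, Pinehurst 0.8631, Claybrook 0.2346, Oakdale 0.0148, Fernley 0.0103.
Largest remainders: Millford, Stonebridge, Rivermont, Pinehurst receive the extra seats.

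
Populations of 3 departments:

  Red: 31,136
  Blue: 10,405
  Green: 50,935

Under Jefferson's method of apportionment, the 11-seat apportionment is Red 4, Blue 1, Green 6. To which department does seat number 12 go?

Green

Priority for the next seat is population ÷ (current seats + 1).
Priorities: Red 6227.200, Blue 5202.500, Green 7276.429.
Highest priority: Green.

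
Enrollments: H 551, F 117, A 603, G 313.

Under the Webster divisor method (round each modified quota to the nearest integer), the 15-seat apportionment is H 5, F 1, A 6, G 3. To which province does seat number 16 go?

H

Priority for the next seat is population ÷ (current seats + 0.5).
Priorities: H 100.182, F 78.000, A 92.769, G 89.429.
Highest priority: H.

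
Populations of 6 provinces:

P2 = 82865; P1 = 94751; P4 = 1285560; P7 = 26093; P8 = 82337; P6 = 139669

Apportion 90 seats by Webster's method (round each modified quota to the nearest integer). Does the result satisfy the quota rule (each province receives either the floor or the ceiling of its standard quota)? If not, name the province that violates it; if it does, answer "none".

P4

Standard quotas: P2 4.358, P1 4.983, P4 67.611, P7 1.372, P8 4.330, P6 7.346.
Webster allocation: P2 4, P1 5, P4 69, P7 1, P8 4, P6 7.
P4 has quota 67.611 (lower 67, upper 68) but receives 69 — outside the quota interval.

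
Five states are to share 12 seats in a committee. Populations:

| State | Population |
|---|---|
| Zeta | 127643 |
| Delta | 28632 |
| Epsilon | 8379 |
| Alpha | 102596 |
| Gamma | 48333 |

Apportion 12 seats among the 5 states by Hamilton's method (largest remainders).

Zeta 5, Delta 1, Epsilon 0, Alpha 4, Gamma 2

Total 315583; standard divisor 315583/12 ≈ 26298.583.
Standard quotas: Zeta 4.8536, Delta 1.0887, Epsilon 0.3186, Alpha 3.9012, Gamma 1.8379.
Lower quotas: Zeta 4, Delta 1, Epsilon 0, Alpha 3, Gamma 1 (sum 9, leaving 3 seats).
Remainders in descending order: Alpha 0.9012, Zeta 0.8536, Gamma 0.8379, Epsilon 0.3186, Delta 0.0887.
Largest remainders: Alpha, Zeta, Gamma receive the extra seats.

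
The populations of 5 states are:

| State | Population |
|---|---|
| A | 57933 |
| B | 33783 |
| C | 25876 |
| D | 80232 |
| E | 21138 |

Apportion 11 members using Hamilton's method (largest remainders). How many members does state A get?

Standard divisor: 218962 ÷ 11 ≈ 19905.636.
Standard quotas: A 2.9104, B 1.6972, C 1.2999, D 4.0306, E 1.0619.
Lower quotas: A 2, B 1, C 1, D 4, E 1 (sum 9, leaving 2 seats).
Remainders in descending order: A 0.9104, B 0.6972, C 0.2999, E 0.0619, D 0.0306.
Largest remainders: A, B receive the extra seats.
A receives 3.

3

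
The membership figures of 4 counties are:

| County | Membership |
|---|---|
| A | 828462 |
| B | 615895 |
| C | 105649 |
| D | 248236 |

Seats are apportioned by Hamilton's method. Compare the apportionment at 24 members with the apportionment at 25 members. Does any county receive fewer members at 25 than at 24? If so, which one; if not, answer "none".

At 24 seats: A 11, B 8, C 2, D 3.
At 25 seats: A 12, B 9, C 1, D 3.
C drops from 2 to 1.

C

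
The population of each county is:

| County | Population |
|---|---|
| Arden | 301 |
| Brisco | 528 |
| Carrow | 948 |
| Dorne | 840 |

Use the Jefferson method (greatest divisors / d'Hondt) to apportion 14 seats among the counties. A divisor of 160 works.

Arden 1; Brisco 3; Carrow 5; Dorne 5

With modified divisor 160: modified quotas Arden 1.881, Brisco 3.300, Carrow 5.925, Dorne 5.250.
Rounding down: Arden 1, Brisco 3, Carrow 5, Dorne 5 (total 14).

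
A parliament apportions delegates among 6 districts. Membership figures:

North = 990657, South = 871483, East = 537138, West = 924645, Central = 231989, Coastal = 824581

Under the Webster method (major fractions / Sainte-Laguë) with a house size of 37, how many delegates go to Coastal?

7

Standard divisor 4380493/37 ≈ 118391.703; standard quotas: North 8.368, South 7.361, East 4.537, West 7.810, Central 1.960, Coastal 6.965.
Rounding to the nearest integer gives North 8, South 7, East 5, West 8, Central 2, Coastal 7 — total 37, matching the house size, so no adjustment is needed.
Coastal receives 7.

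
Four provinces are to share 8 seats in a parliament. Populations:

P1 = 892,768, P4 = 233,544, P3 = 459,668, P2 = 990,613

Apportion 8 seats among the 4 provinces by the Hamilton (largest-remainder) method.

P1 3, P4 1, P3 1, P2 3

The standard divisor is 2576593/8 ≈ 322074.125.
Standard quotas: P1 2.7719, P4 0.7251, P3 1.4272, P2 3.0757.
Lower quotas: P1 2, P4 0, P3 1, P2 3 (sum 6, leaving 2 seats).
Remainders in descending order: P1 0.7719, P4 0.7251, P3 0.4272, P2 0.0757.
Largest remainders: P1, P4 receive the extra seats.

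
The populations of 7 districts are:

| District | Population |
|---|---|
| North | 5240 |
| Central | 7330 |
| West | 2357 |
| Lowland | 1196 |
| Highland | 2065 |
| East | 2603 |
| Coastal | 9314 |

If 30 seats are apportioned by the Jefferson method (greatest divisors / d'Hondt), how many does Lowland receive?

Standard divisor 30105/30 ≈ 1003.5; standard quotas: North 5.222, Central 7.304, West 2.349, Lowland 1.192, Highland 2.058, East 2.594, Coastal 9.282.
Rounding down gives 5, 7, 2, 1, 2, 2, 9 = 28 seats, so the divisor must be adjusted.
With modified divisor 900: modified quotas North 5.822, Central 8.144, West 2.619, Lowland 1.329, Highland 2.294, East 2.892, Coastal 10.349.
Rounding down: North 5, Central 8, West 2, Lowland 1, Highland 2, East 2, Coastal 10 (total 30).
Lowland receives 1.

1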